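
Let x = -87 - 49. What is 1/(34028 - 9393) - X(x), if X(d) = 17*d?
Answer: 56956121/24635 ≈ 2312.0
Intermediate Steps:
x = -136
1/(34028 - 9393) - X(x) = 1/(34028 - 9393) - 17*(-136) = 1/24635 - 1*(-2312) = 1/24635 + 2312 = 56956121/24635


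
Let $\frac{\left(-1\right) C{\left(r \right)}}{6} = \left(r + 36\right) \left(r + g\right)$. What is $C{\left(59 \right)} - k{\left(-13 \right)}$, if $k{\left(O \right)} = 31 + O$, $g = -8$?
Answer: $-29088$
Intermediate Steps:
$C{\left(r \right)} = - 6 \left(-8 + r\right) \left(36 + r\right)$ ($C{\left(r \right)} = - 6 \left(r + 36\right) \left(r - 8\right) = - 6 \left(36 + r\right) \left(-8 + r\right) = - 6 \left(-8 + r\right) \left(36 + r\right)$)
$C{\left(59 \right)} - k{\left(-13 \right)} = \left(1728 - 9912 - 6 \cdot 59^{2}\right) - \left(31 - 13\right) = \left(1728 - 9912 - 20886\right) - 18 = -29070 - 18 = -29088$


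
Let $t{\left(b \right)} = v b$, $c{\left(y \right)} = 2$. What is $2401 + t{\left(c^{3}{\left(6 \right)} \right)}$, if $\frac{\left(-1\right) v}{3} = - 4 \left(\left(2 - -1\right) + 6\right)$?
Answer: $3265$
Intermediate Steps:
$v = 108$ ($v = - 3 \left(- 4 \left(\left(2 - -1\right) + 6\right)\right) = - 3 \left(- 4 \left(\left(2 + 1\right) + 6\right)\right) = - 3 \left(- 4 \left(3 + 6\right)\right) = - 3 \left(\left(-4\right) 9\right) = \left(-3\right) \left(-36\right) = 108$)
$t{\left(b \right)} = 108 b$
$2401 + t{\left(c^{3}{\left(6 \right)} \right)} = 2401 + 108 \cdot 2^{3} = 2401 + 108 \cdot 8 = 2401 + 864 = 3265$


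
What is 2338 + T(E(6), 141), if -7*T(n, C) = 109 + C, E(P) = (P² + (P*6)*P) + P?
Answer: 16116/7 ≈ 2302.3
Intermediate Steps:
E(P) = P + 7*P² (E(P) = (P² + (6*P)*P) + P = (P² + 6*P²) + P = 7*P² + P = P + 7*P²)
T(n, C) = -109/7 - C/7 (T(n, C) = -(109 + C)/7 = -109/7 - C/7)
2338 + T(E(6), 141) = 2338 + (-109/7 - ⅐*141) = 2338 + (-109/7 - 141/7) = 2338 - 250/7 = 16116/7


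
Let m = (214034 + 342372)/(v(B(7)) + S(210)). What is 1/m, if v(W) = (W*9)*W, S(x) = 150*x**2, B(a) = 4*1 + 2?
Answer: 3307662/278203 ≈ 11.889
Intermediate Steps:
B(a) = 6 (B(a) = 4 + 2 = 6)
v(W) = 9*W**2 (v(W) = (9*W)*W = 9*W**2)
m = 278203/3307662 (m = (214034 + 342372)/(9*6**2 + 150*210**2) = 556406/(9*36 + 150*44100) = 556406/(324 + 6615000) = 556406/6615324 = 556406*(1/6615324) = 278203/3307662 ≈ 0.084109)
1/m = 1/(278203/3307662) = 3307662/278203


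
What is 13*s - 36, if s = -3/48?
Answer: -589/16 ≈ -36.813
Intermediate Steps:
s = -1/16 (s = -3*1/48 = -1/16 ≈ -0.062500)
13*s - 36 = 13*(-1/16) - 36 = -13/16 - 36 = -589/16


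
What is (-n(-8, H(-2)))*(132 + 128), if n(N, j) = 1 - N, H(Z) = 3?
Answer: -2340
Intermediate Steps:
(-n(-8, H(-2)))*(132 + 128) = (-(1 - 1*(-8)))*(132 + 128) = -(1 + 8)*260 = -1*9*260 = -9*260 = -2340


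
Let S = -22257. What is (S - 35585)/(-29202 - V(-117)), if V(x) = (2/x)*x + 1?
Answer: 57842/29205 ≈ 1.9806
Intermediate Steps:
V(x) = 3 (V(x) = 2 + 1 = 3)
(S - 35585)/(-29202 - V(-117)) = (-22257 - 35585)/(-29202 - 1*3) = -57842/(-29202 - 3) = -57842/(-29205) = -57842*(-1/29205) = 57842/29205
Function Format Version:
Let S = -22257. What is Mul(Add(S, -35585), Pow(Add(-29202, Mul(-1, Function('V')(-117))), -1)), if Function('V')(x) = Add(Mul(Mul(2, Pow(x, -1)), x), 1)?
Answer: Rational(57842, 29205) ≈ 1.9806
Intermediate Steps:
Function('V')(x) = 3 (Function('V')(x) = Add(2, 1) = 3)
Mul(Add(S, -35585), Pow(Add(-29202, Mul(-1, Function('V')(-117))), -1)) = Mul(Add(-22257, -35585), Pow(Add(-29202, Mul(-1, 3)), -1)) = Mul(-57842, Pow(Add(-29202, -3), -1)) = Mul(-57842, Pow(-29205, -1)) = Mul(-57842, Rational(-1, 29205)) = Rational(57842, 29205)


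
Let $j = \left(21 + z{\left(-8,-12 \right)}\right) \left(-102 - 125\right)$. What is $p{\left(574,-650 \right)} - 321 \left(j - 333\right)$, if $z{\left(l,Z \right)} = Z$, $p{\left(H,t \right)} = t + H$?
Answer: $762620$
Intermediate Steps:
$p{\left(H,t \right)} = H + t$
$j = -2043$ ($j = \left(21 - 12\right) \left(-102 - 125\right) = 9 \left(-227\right) = -2043$)
$p{\left(574,-650 \right)} - 321 \left(j - 333\right) = \left(574 - 650\right) - 321 \left(-2043 - 333\right) = -76 - 321 \left(-2376\right) = -76 - -762696 = -76 + 762696 = 762620$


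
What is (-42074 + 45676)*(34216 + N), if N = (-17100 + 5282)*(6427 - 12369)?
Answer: 253064892744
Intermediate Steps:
N = 70222556 (N = -11818*(-5942) = 70222556)
(-42074 + 45676)*(34216 + N) = (-42074 + 45676)*(34216 + 70222556) = 3602*70256772 = 253064892744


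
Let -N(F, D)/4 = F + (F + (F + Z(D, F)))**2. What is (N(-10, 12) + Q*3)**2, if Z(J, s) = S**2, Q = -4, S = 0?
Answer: 2471184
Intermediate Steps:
Z(J, s) = 0 (Z(J, s) = 0**2 = 0)
N(F, D) = -16*F**2 - 4*F (N(F, D) = -4*(F + (F + (F + 0))**2) = -4*(F + (F + F)**2) = -4*(F + (2*F)**2) = -4*(F + 4*F**2) = -16*F**2 - 4*F)
(N(-10, 12) + Q*3)**2 = (4*(-10)*(-1 - 4*(-10)) - 4*3)**2 = (4*(-10)*(-1 + 40) - 12)**2 = (4*(-10)*39 - 12)**2 = (-1560 - 12)**2 = (-1572)**2 = 2471184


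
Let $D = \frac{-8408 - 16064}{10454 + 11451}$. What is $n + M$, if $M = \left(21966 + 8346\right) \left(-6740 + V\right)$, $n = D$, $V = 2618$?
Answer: $- \frac{2736943556392}{21905} \approx -1.2495 \cdot 10^{8}$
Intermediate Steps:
$D = - \frac{24472}{21905} \approx -1.1172$
$n = - \frac{24472}{21905} \approx -1.1172$
$M = -124946064$ ($M = \left(21966 + 8346\right) \left(-6740 + 2618\right) = 30312 \left(-4122\right) = -124946064$)
$n + M = - \frac{24472}{21905} - 124946064 = - \frac{2736943556392}{21905}$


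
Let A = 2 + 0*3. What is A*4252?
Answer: 8504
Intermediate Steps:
A = 2 (A = 2 + 0 = 2)
A*4252 = 2*4252 = 8504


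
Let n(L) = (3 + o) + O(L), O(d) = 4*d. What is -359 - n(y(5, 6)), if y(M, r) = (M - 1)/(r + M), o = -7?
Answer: -3921/11 ≈ -356.45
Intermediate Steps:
y(M, r) = (-1 + M)/(M + r)
n(L) = -4 + 4*L (n(L) = (3 - 7) + 4*L = -4 + 4*L)
-359 - n(y(5, 6)) = -359 - (-4 + 4*((-1 + 5)/(5 + 6))) = -359 - (-4 + 4*(4/11)) = -359 - (-4 + 16/11) = -359 - 1*(-28/11) = -359 + 28/11 = -3921/11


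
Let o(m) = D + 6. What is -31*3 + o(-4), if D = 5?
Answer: -82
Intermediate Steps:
o(m) = 11 (o(m) = 5 + 6 = 11)
-31*3 + o(-4) = -31*3 + 11 = -93 + 11 = -82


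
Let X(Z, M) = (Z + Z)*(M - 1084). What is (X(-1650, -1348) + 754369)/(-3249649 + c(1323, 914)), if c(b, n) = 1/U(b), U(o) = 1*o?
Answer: -11615898987/4299285626 ≈ -2.7018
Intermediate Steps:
X(Z, M) = 2*Z*(-1084 + M) (X(Z, M) = (2*Z)*(-1084 + M) = 2*Z*(-1084 + M))
U(o) = o
c(b, n) = 1/b
(X(-1650, -1348) + 754369)/(-3249649 + c(1323, 914)) = (2*(-1650)*(-1084 - 1348) + 754369)/(-3249649 + 1/1323) = (2*(-1650)*(-2432) + 754369)/(-3249649 + 1/1323) = (8025600 + 754369)/(-4299285626/1323) = 8779969*(-1323/4299285626) = -11615898987/4299285626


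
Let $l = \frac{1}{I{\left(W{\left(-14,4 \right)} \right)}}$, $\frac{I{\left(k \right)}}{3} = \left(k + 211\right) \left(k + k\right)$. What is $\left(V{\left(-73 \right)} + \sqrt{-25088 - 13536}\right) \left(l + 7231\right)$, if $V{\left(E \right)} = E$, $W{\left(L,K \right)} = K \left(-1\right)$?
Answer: $- \frac{2622423311}{4968} + \frac{35923607 i \sqrt{2414}}{1242} \approx -5.2786 \cdot 10^{5} + 1.4211 \cdot 10^{6} i$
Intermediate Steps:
$W{\left(L,K \right)} = - K$
$I{\left(k \right)} = 6 k \left(211 + k\right)$ ($I{\left(k \right)} = 3 \left(k + 211\right) \left(k + k\right) = 3 \left(211 + k\right) 2 k = 3 \cdot 2 k \left(211 + k\right) = 6 k \left(211 + k\right)$)
$l = - \frac{1}{4968}$ ($l = \frac{1}{6 \left(\left(-1\right) 4\right) \left(211 - 4\right)} = \frac{1}{6 \left(-4\right) \left(211 - 4\right)} = \frac{1}{6 \left(-4\right) 207} = \frac{1}{-4968} = - \frac{1}{4968} \approx -0.00020129$)
$\left(V{\left(-73 \right)} + \sqrt{-25088 - 13536}\right) \left(l + 7231\right) = \left(-73 + \sqrt{-25088 - 13536}\right) \left(- \frac{1}{4968} + 7231\right) = \left(-73 + \sqrt{-38624}\right) \frac{35923607}{4968} = \left(-73 + 4 i \sqrt{2414}\right) \frac{35923607}{4968} = - \frac{2622423311}{4968} + \frac{35923607 i \sqrt{2414}}{1242}$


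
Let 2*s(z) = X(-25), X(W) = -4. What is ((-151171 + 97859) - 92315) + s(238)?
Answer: -145629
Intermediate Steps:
s(z) = -2 (s(z) = (½)*(-4) = -2)
((-151171 + 97859) - 92315) + s(238) = ((-151171 + 97859) - 92315) - 2 = (-53312 - 92315) - 2 = -145627 - 2 = -145629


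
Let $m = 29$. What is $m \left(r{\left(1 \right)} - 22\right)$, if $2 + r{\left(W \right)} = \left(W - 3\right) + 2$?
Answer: $-696$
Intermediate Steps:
$r{\left(W \right)} = -3 + W$ ($r{\left(W \right)} = -2 + \left(\left(W - 3\right) + 2\right) = -2 + \left(\left(-3 + W\right) + 2\right) = -2 + \left(-1 + W\right) = -3 + W$)
$m \left(r{\left(1 \right)} - 22\right) = 29 \left(\left(-3 + 1\right) - 22\right) = 29 \left(-2 - 22\right) = 29 \left(-24\right) = -696$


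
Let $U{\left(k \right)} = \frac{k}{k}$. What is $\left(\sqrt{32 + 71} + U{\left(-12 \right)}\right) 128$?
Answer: $128 + 128 \sqrt{103} \approx 1427.1$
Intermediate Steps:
$U{\left(k \right)} = 1$
$\left(\sqrt{32 + 71} + U{\left(-12 \right)}\right) 128 = \left(\sqrt{32 + 71} + 1\right) 128 = \left(\sqrt{103} + 1\right) 128 = \left(1 + \sqrt{103}\right) 128 = 128 + 128 \sqrt{103}$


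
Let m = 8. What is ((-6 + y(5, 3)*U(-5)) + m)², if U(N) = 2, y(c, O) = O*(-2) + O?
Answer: 16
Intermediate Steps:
y(c, O) = -O (y(c, O) = -2*O + O = -O)
((-6 + y(5, 3)*U(-5)) + m)² = ((-6 - 1*3*2) + 8)² = ((-6 - 3*2) + 8)² = ((-6 - 6) + 8)² = (-12 + 8)² = (-4)² = 16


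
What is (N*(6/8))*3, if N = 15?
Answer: 135/4 ≈ 33.750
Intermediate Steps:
(N*(6/8))*3 = (15*(6/8))*3 = (15*(6*(⅛)))*3 = (15*(¾))*3 = (45/4)*3 = 135/4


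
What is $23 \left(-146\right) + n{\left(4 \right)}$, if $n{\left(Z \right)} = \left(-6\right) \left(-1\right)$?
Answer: $-3352$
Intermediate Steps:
$n{\left(Z \right)} = 6$
$23 \left(-146\right) + n{\left(4 \right)} = 23 \left(-146\right) + 6 = -3358 + 6 = -3352$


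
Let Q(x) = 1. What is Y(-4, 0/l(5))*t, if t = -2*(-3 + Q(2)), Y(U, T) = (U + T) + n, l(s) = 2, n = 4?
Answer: 0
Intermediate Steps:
Y(U, T) = 4 + T + U (Y(U, T) = (U + T) + 4 = (T + U) + 4 = 4 + T + U)
t = 4 (t = -2*(-3 + 1) = -2*(-2) = 4)
Y(-4, 0/l(5))*t = (4 + 0/2 - 4)*4 = (4 + 0*(1/2) - 4)*4 = (4 + 0 - 4)*4 = 0*4 = 0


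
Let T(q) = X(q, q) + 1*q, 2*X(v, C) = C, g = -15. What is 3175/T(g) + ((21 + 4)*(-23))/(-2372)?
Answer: -3007265/21348 ≈ -140.87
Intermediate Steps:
X(v, C) = C/2
T(q) = 3*q/2 (T(q) = q/2 + 1*q = q/2 + q = 3*q/2)
3175/T(g) + ((21 + 4)*(-23))/(-2372) = 3175/(((3/2)*(-15))) + ((21 + 4)*(-23))/(-2372) = 3175/(-45/2) + (25*(-23))*(-1/2372) = 3175*(-2/45) - 575*(-1/2372) = -1270/9 + 575/2372 = -3007265/21348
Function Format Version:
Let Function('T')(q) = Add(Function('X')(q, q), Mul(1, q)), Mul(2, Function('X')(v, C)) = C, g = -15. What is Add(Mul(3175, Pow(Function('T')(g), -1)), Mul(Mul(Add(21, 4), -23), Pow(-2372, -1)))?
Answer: Rational(-3007265, 21348) ≈ -140.87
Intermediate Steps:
Function('X')(v, C) = Mul(Rational(1, 2), C)
Function('T')(q) = Mul(Rational(3, 2), q) (Function('T')(q) = Add(Mul(Rational(1, 2), q), Mul(1, q)) = Add(Mul(Rational(1, 2), q), q) = Mul(Rational(3, 2), q))
Add(Mul(3175, Pow(Function('T')(g), -1)), Mul(Mul(Add(21, 4), -23), Pow(-2372, -1))) = Add(Mul(3175, Pow(Mul(Rational(3, 2), -15), -1)), Mul(Mul(Add(21, 4), -23), Pow(-2372, -1))) = Add(Mul(3175, Pow(Rational(-45, 2), -1)), Mul(Mul(25, -23), Rational(-1, 2372))) = Add(Mul(3175, Rational(-2, 45)), Mul(-575, Rational(-1, 2372))) = Add(Rational(-1270, 9), Rational(575, 2372)) = Rational(-3007265, 21348)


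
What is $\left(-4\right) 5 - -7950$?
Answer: $7930$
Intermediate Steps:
$\left(-4\right) 5 - -7950 = -20 + 7950 = 7930$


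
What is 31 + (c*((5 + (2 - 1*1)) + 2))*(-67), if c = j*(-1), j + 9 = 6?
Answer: -1577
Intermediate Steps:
j = -3 (j = -9 + 6 = -3)
c = 3 (c = -3*(-1) = 3)
31 + (c*((5 + (2 - 1*1)) + 2))*(-67) = 31 + (3*((5 + (2 - 1*1)) + 2))*(-67) = 31 + (3*((5 + (2 - 1)) + 2))*(-67) = 31 + (3*((5 + 1) + 2))*(-67) = 31 + (3*(6 + 2))*(-67) = 31 + (3*8)*(-67) = 31 + 24*(-67) = 31 - 1608 = -1577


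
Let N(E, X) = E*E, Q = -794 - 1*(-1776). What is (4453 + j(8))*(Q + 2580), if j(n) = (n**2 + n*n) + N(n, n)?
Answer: 16545490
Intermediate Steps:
Q = 982 (Q = -794 + 1776 = 982)
N(E, X) = E**2
j(n) = 3*n**2 (j(n) = (n**2 + n*n) + n**2 = (n**2 + n**2) + n**2 = 2*n**2 + n**2 = 3*n**2)
(4453 + j(8))*(Q + 2580) = (4453 + 3*8**2)*(982 + 2580) = (4453 + 3*64)*3562 = (4453 + 192)*3562 = 4645*3562 = 16545490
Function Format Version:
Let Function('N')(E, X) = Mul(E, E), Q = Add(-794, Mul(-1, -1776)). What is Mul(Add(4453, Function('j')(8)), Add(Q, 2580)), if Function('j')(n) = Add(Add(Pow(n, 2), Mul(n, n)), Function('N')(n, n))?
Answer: 16545490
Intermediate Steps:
Q = 982 (Q = Add(-794, 1776) = 982)
Function('N')(E, X) = Pow(E, 2)
Function('j')(n) = Mul(3, Pow(n, 2)) (Function('j')(n) = Add(Add(Pow(n, 2), Mul(n, n)), Pow(n, 2)) = Add(Add(Pow(n, 2), Pow(n, 2)), Pow(n, 2)) = Add(Mul(2, Pow(n, 2)), Pow(n, 2)) = Mul(3, Pow(n, 2)))
Mul(Add(4453, Function('j')(8)), Add(Q, 2580)) = Mul(Add(4453, Mul(3, Pow(8, 2))), Add(982, 2580)) = Mul(Add(4453, Mul(3, 64)), 3562) = Mul(Add(4453, 192), 3562) = Mul(4645, 3562) = 16545490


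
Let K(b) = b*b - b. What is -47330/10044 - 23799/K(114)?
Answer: -35364259/5391117 ≈ -6.5597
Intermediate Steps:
K(b) = b² - b
-47330/10044 - 23799/K(114) = -47330/10044 - 23799*1/(114*(-1 + 114)) = -47330*1/10044 - 23799/(114*113) = -23665/5022 - 23799/12882 = -23665/5022 - 23799*1/12882 = -23665/5022 - 7933/4294 = -35364259/5391117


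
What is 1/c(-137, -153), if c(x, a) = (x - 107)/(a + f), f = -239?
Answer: 98/61 ≈ 1.6066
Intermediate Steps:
c(x, a) = (-107 + x)/(-239 + a) (c(x, a) = (x - 107)/(a - 239) = (-107 + x)/(-239 + a))
1/c(-137, -153) = 1/((-107 - 137)/(-239 - 153)) = 1/(-244/(-392)) = 1/(-1/392*(-244)) = 1/(61/98) = 98/61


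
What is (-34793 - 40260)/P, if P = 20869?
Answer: -75053/20869 ≈ -3.5964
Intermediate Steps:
(-34793 - 40260)/P = (-34793 - 40260)/20869 = -75053*1/20869 = -75053/20869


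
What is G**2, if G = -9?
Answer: 81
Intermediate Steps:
G**2 = (-9)**2 = 81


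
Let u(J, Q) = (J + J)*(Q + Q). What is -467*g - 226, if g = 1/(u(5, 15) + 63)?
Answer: -82505/363 ≈ -227.29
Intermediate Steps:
u(J, Q) = 4*J*Q (u(J, Q) = (2*J)*(2*Q) = 4*J*Q)
g = 1/363 (g = 1/(4*5*15 + 63) = 1/(300 + 63) = 1/363 ≈ 0.0027548)
-467*g - 226 = -467*1/363 - 226 = -467/363 - 226 = -82505/363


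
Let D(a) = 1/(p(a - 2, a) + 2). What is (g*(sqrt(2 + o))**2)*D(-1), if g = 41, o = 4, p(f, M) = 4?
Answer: 41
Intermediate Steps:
D(a) = 1/6 (D(a) = 1/(4 + 2) = 1/6)
(g*(sqrt(2 + o))**2)*D(-1) = (41*(sqrt(2 + 4))**2)*(1/6) = (41*(sqrt(6))**2)*(1/6) = (41*6)*(1/6) = 246*(1/6) = 41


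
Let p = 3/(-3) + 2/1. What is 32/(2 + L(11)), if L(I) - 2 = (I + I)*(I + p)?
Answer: 8/67 ≈ 0.11940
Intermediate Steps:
p = 1 (p = 3*(-⅓) + 2*1 = -1 + 2 = 1)
L(I) = 2 + 2*I*(1 + I) (L(I) = 2 + (I + I)*(I + 1) = 2 + (2*I)*(1 + I) = 2 + 2*I*(1 + I))
32/(2 + L(11)) = 32/(2 + (2 + 2*11 + 2*11²)) = 32/(2 + (2 + 22 + 2*121)) = 32/(2 + (2 + 22 + 242)) = 32/(2 + 266) = 32/268 = (1/268)*32 = 8/67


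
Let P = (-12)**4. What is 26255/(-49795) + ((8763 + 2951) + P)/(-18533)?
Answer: -420486333/184570147 ≈ -2.2782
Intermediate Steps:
P = 20736
26255/(-49795) + ((8763 + 2951) + P)/(-18533) = 26255/(-49795) + ((8763 + 2951) + 20736)/(-18533) = 26255*(-1/49795) + (11714 + 20736)*(-1/18533) = -5251/9959 + 32450*(-1/18533) = -5251/9959 - 32450/18533 = -420486333/184570147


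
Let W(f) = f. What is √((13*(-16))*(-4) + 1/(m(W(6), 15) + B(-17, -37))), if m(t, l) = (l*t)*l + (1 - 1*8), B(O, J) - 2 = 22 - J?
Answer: √45557031/234 ≈ 28.844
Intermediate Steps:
B(O, J) = 24 - J (B(O, J) = 2 + (22 - J) = 24 - J)
m(t, l) = -7 + t*l² (m(t, l) = t*l² + (1 - 8) = t*l² - 7 = -7 + t*l²)
√((13*(-16))*(-4) + 1/(m(W(6), 15) + B(-17, -37))) = √((13*(-16))*(-4) + 1/((-7 + 6*15²) + (24 - 1*(-37)))) = √(-208*(-4) + 1/((-7 + 6*225) + (24 + 37))) = √(832 + 1/((-7 + 1350) + 61)) = √(832 + 1/(1343 + 61)) = √(832 + 1/1404) = √(1168129/1404) = √45557031/234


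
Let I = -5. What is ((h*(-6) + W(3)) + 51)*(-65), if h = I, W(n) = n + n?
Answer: -5655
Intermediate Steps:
W(n) = 2*n
h = -5
((h*(-6) + W(3)) + 51)*(-65) = ((-5*(-6) + 2*3) + 51)*(-65) = ((30 + 6) + 51)*(-65) = (36 + 51)*(-65) = 87*(-65) = -5655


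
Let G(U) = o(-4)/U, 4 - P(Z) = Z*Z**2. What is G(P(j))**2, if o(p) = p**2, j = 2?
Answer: 16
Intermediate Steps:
P(Z) = 4 - Z**3 (P(Z) = 4 - Z*Z**2 = 4 - Z**3)
G(U) = 16/U (G(U) = (-4)**2/U = 16/U)
G(P(j))**2 = (16/(4 - 1*2**3))**2 = (16/(4 - 1*8))**2 = (16/(4 - 8))**2 = (16/(-4))**2 = (16*(-1/4))**2 = (-4)**2 = 16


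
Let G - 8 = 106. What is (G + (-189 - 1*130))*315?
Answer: -64575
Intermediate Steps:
G = 114 (G = 8 + 106 = 114)
(G + (-189 - 1*130))*315 = (114 + (-189 - 1*130))*315 = (114 + (-189 - 130))*315 = (114 - 319)*315 = -205*315 = -64575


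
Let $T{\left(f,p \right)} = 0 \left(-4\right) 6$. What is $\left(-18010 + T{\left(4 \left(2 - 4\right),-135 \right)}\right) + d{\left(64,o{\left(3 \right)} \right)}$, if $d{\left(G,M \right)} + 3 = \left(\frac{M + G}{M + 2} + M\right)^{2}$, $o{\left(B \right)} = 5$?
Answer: $- \frac{871821}{49} \approx -17792.0$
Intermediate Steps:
$d{\left(G,M \right)} = -3 + \left(M + \frac{G + M}{2 + M}\right)^{2}$ ($d{\left(G,M \right)} = -3 + \left(\frac{M + G}{M + 2} + M\right)^{2} = -3 + \left(\frac{G + M}{2 + M} + M\right)^{2} = -3 + \left(M + \frac{G + M}{2 + M}\right)^{2}$)
$T{\left(f,p \right)} = 0$ ($T{\left(f,p \right)} = 0 \cdot 6 = 0$)
$\left(-18010 + T{\left(4 \left(2 - 4\right),-135 \right)}\right) + d{\left(64,o{\left(3 \right)} \right)} = \left(-18010 + 0\right) - \left(3 - \frac{\left(64 + 5^{2} + 3 \cdot 5\right)^{2}}{\left(2 + 5\right)^{2}}\right) = -18010 - \left(3 - \frac{\left(64 + 25 + 15\right)^{2}}{49}\right) = -18010 - \left(3 - \frac{104^{2}}{49}\right) = -18010 + \left(-3 + \frac{1}{49} \cdot 10816\right) = -18010 + \left(-3 + \frac{10816}{49}\right) = -18010 + \frac{10669}{49} = - \frac{871821}{49}$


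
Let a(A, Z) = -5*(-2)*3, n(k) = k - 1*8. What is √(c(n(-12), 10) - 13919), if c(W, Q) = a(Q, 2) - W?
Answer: 3*I*√1541 ≈ 117.77*I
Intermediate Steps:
n(k) = -8 + k (n(k) = k - 8 = -8 + k)
a(A, Z) = 30 (a(A, Z) = 10*3 = 30)
c(W, Q) = 30 - W
√(c(n(-12), 10) - 13919) = √((30 - (-8 - 12)) - 13919) = √((30 - 1*(-20)) - 13919) = √((30 + 20) - 13919) = √(50 - 13919) = √(-13869) = 3*I*√1541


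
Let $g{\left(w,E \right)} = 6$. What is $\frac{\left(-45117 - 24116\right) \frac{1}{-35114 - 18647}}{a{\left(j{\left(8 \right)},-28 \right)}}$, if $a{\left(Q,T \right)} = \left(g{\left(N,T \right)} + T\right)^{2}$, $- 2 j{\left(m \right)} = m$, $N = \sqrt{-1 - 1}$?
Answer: $\frac{69233}{26020324} \approx 0.0026607$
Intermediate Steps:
$N = i \sqrt{2}$ ($N = \sqrt{-2} = i \sqrt{2} \approx 1.4142 i$)
$j{\left(m \right)} = - \frac{m}{2}$
$a{\left(Q,T \right)} = \left(6 + T\right)^{2}$
$\frac{\left(-45117 - 24116\right) \frac{1}{-35114 - 18647}}{a{\left(j{\left(8 \right)},-28 \right)}} = \frac{\left(-45117 - 24116\right) \frac{1}{-35114 - 18647}}{\left(6 - 28\right)^{2}} = \frac{\left(-69233\right) \frac{1}{-53761}}{\left(-22\right)^{2}} = \frac{\left(-69233\right) \left(- \frac{1}{53761}\right)}{484} = \frac{69233}{53761} \cdot \frac{1}{484} = \frac{69233}{26020324}$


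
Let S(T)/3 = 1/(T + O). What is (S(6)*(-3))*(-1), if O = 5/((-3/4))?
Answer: -27/2 ≈ -13.500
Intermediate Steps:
O = -20/3 (O = 5/((-3*1/4)) = 5/(-3/4) = 5*(-4/3) = -20/3 ≈ -6.6667)
S(T) = 3/(-20/3 + T) (S(T) = 3/(T - 20/3) = 3/(-20/3 + T))
(S(6)*(-3))*(-1) = ((9/(-20 + 3*6))*(-3))*(-1) = ((9/(-20 + 18))*(-3))*(-1) = ((9/(-2))*(-3))*(-1) = ((9*(-1/2))*(-3))*(-1) = -9/2*(-3)*(-1) = (27/2)*(-1) = -27/2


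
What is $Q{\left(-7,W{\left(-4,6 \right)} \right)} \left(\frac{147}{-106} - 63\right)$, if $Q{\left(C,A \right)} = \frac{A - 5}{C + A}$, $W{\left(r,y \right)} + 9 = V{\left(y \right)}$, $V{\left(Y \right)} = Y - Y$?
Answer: $- \frac{47775}{848} \approx -56.338$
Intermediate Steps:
$V{\left(Y \right)} = 0$
$W{\left(r,y \right)} = -9$ ($W{\left(r,y \right)} = -9 + 0 = -9$)
$Q{\left(C,A \right)} = \frac{-5 + A}{A + C}$
$Q{\left(-7,W{\left(-4,6 \right)} \right)} \left(\frac{147}{-106} - 63\right) = \frac{-5 - 9}{-9 - 7} \left(\frac{147}{-106} - 63\right) = \frac{1}{-16} \left(-14\right) \left(147 \left(- \frac{1}{106}\right) - 63\right) = \left(- \frac{1}{16}\right) \left(-14\right) \left(- \frac{147}{106} - 63\right) = \frac{7}{8} \left(- \frac{6825}{106}\right) = - \frac{47775}{848}$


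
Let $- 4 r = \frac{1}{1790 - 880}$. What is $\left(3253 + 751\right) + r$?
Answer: $\frac{14574559}{3640} \approx 4004.0$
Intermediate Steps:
$r = - \frac{1}{3640}$ ($r = - \frac{1}{4 \left(1790 - 880\right)} = - \frac{1}{4 \cdot 910} = \left(- \frac{1}{4}\right) \frac{1}{910} = - \frac{1}{3640} \approx -0.00027473$)
$\left(3253 + 751\right) + r = \left(3253 + 751\right) - \frac{1}{3640} = 4004 - \frac{1}{3640} = \frac{14574559}{3640}$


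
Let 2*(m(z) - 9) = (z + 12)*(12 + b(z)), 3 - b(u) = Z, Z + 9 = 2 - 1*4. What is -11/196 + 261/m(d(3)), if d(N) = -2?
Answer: 49627/27244 ≈ 1.8216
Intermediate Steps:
Z = -11 (Z = -9 + (2 - 1*4) = -9 + (2 - 4) = -9 - 2 = -11)
b(u) = 14 (b(u) = 3 - 1*(-11) = 3 + 11 = 14)
m(z) = 165 + 13*z (m(z) = 9 + ((z + 12)*(12 + 14))/2 = 9 + ((12 + z)*26)/2 = 9 + (312 + 26*z)/2 = 9 + (156 + 13*z) = 165 + 13*z)
-11/196 + 261/m(d(3)) = -11/196 + 261/(165 + 13*(-2)) = -11*1/196 + 261/(165 - 26) = -11/196 + 261/139 = 49627/27244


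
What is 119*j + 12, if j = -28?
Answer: -3320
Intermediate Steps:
119*j + 12 = 119*(-28) + 12 = -3332 + 12 = -3320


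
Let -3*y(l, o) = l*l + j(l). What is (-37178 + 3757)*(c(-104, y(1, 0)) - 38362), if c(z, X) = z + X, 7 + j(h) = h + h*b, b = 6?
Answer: 3856749979/3 ≈ 1.2856e+9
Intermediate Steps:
j(h) = -7 + 7*h (j(h) = -7 + (h + h*6) = -7 + (h + 6*h) = -7 + 7*h)
y(l, o) = 7/3 - 7*l/3 - l²/3 (y(l, o) = -(l*l + (-7 + 7*l))/3 = -(l² + (-7 + 7*l))/3 = -(-7 + l² + 7*l)/3 = 7/3 - 7*l/3 - l²/3)
c(z, X) = X + z
(-37178 + 3757)*(c(-104, y(1, 0)) - 38362) = (-37178 + 3757)*(((7/3 - 7/3*1 - ⅓*1²) - 104) - 38362) = -33421*(((7/3 - 7/3 - ⅓*1) - 104) - 38362) = -33421*(((7/3 - 7/3 - ⅓) - 104) - 38362) = -33421*((-⅓ - 104) - 38362) = -33421*(-313/3 - 38362) = -33421*(-115399/3) = 3856749979/3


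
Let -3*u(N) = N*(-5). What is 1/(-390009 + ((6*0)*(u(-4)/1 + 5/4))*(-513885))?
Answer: -1/390009 ≈ -2.5640e-6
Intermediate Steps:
u(N) = 5*N/3 (u(N) = -N*(-5)/3 = -(-5)*N/3 = 5*N/3)
1/(-390009 + ((6*0)*(u(-4)/1 + 5/4))*(-513885)) = 1/(-390009 + ((6*0)*(((5/3)*(-4))/1 + 5/4))*(-513885)) = 1/(-390009 + (0*(-20/3*1 + 5*(1/4)))*(-513885)) = 1/(-390009 + (0*(-20/3 + 5/4))*(-513885)) = 1/(-390009 + (0*(-65/12))*(-513885)) = 1/(-390009 + 0*(-513885)) = 1/(-390009 + 0) = 1/(-390009) = -1/390009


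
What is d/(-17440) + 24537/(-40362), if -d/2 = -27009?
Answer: -217349983/58659440 ≈ -3.7053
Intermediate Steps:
d = 54018 (d = -2*(-27009) = 54018)
d/(-17440) + 24537/(-40362) = 54018/(-17440) + 24537/(-40362) = 54018*(-1/17440) + 24537*(-1/40362) = -27009/8720 - 8179/13454 = -217349983/58659440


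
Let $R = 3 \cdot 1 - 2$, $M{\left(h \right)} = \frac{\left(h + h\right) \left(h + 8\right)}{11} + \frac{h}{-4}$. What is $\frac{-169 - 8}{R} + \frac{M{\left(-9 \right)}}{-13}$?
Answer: $- \frac{101415}{572} \approx -177.3$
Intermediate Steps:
$M{\left(h \right)} = - \frac{h}{4} + \frac{2 h \left(8 + h\right)}{11}$ ($M{\left(h \right)} = 2 h \left(8 + h\right) \frac{1}{11} + h \left(- \frac{1}{4}\right) = 2 h \left(8 + h\right) \frac{1}{11} - \frac{h}{4} = \frac{2 h \left(8 + h\right)}{11} - \frac{h}{4} = - \frac{h}{4} + \frac{2 h \left(8 + h\right)}{11}$)
$R = 1$ ($R = 3 - 2 = 1$)
$\frac{-169 - 8}{R} + \frac{M{\left(-9 \right)}}{-13} = \frac{-169 - 8}{1} + \frac{\frac{1}{44} \left(-9\right) \left(53 + 8 \left(-9\right)\right)}{-13} = \left(-169 - 8\right) 1 + \frac{1}{44} \left(-9\right) \left(53 - 72\right) \left(- \frac{1}{13}\right) = \left(-177\right) 1 + \frac{1}{44} \left(-9\right) \left(-19\right) \left(- \frac{1}{13}\right) = -177 + \frac{171}{44} \left(- \frac{1}{13}\right) = -177 - \frac{171}{572} = - \frac{101415}{572}$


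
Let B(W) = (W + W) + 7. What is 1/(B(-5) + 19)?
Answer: 1/16 ≈ 0.062500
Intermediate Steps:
B(W) = 7 + 2*W (B(W) = 2*W + 7 = 7 + 2*W)
1/(B(-5) + 19) = 1/((7 + 2*(-5)) + 19) = 1/((7 - 10) + 19) = 1/(-3 + 19) = 1/16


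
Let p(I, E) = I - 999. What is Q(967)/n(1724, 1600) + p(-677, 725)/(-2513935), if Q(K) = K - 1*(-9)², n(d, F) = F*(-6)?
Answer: -221125681/2413377600 ≈ -0.091625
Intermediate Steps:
n(d, F) = -6*F
p(I, E) = -999 + I
Q(K) = -81 + K (Q(K) = K - 1*81 = K - 81 = -81 + K)
Q(967)/n(1724, 1600) + p(-677, 725)/(-2513935) = (-81 + 967)/((-6*1600)) + (-999 - 677)/(-2513935) = 886/(-9600) - 1676*(-1/2513935) = 886*(-1/9600) + 1676/2513935 = -443/4800 + 1676/2513935 = -221125681/2413377600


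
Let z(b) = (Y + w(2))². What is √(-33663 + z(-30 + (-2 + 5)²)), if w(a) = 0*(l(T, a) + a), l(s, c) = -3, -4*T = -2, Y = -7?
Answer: 49*I*√14 ≈ 183.34*I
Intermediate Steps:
T = ½ (T = -¼*(-2) = ½ ≈ 0.50000)
w(a) = 0 (w(a) = 0*(-3 + a) = 0)
z(b) = 49 (z(b) = (-7 + 0)² = (-7)² = 49)
√(-33663 + z(-30 + (-2 + 5)²)) = √(-33663 + 49) = √(-33614) = 49*I*√14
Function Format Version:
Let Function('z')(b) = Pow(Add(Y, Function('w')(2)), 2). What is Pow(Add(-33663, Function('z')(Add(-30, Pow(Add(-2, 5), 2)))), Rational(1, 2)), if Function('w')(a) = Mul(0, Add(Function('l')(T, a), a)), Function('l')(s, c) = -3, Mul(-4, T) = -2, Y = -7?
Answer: Mul(49, I, Pow(14, Rational(1, 2))) ≈ Mul(183.34, I)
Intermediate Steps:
T = Rational(1, 2) (T = Mul(Rational(-1, 4), -2) = Rational(1, 2) ≈ 0.50000)
Function('w')(a) = 0 (Function('w')(a) = Mul(0, Add(-3, a)) = 0)
Function('z')(b) = 49 (Function('z')(b) = Pow(Add(-7, 0), 2) = Pow(-7, 2) = 49)
Pow(Add(-33663, Function('z')(Add(-30, Pow(Add(-2, 5), 2)))), Rational(1, 2)) = Pow(Add(-33663, 49), Rational(1, 2)) = Pow(-33614, Rational(1, 2)) = Mul(49, I, Pow(14, Rational(1, 2)))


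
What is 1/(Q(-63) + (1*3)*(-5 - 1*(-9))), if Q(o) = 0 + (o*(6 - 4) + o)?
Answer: -1/177 ≈ -0.0056497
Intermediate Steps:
Q(o) = 3*o (Q(o) = 0 + (o*2 + o) = 0 + (2*o + o) = 0 + 3*o = 3*o)
1/(Q(-63) + (1*3)*(-5 - 1*(-9))) = 1/(3*(-63) + (1*3)*(-5 - 1*(-9))) = 1/(-189 + 3*(-5 + 9)) = 1/(-189 + 3*4) = 1/(-189 + 12) = 1/(-177) = -1/177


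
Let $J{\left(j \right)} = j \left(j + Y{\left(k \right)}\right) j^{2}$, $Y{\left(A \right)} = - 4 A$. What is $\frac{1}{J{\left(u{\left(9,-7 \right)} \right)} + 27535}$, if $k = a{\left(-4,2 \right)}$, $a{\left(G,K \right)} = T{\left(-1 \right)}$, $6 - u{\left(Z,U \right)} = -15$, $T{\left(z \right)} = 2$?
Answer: $\frac{1}{147928} \approx 6.76 \cdot 10^{-6}$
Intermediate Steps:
$u{\left(Z,U \right)} = 21$ ($u{\left(Z,U \right)} = 6 - -15 = 6 + 15 = 21$)
$a{\left(G,K \right)} = 2$
$k = 2$
$J{\left(j \right)} = j^{3} \left(-8 + j\right)$ ($J{\left(j \right)} = j \left(j - 8\right) j^{2} = j \left(-8 + j\right) j^{2} = j^{3} \left(-8 + j\right)$)
$\frac{1}{J{\left(u{\left(9,-7 \right)} \right)} + 27535} = \frac{1}{21^{3} \left(-8 + 21\right) + 27535} = \frac{1}{9261 \cdot 13 + 27535} = \frac{1}{120393 + 27535} = \frac{1}{147928}$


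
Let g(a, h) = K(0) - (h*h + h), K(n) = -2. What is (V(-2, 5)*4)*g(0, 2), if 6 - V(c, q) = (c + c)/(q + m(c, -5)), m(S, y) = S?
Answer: -704/3 ≈ -234.67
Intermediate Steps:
V(c, q) = 6 - 2*c/(c + q) (V(c, q) = 6 - (c + c)/(q + c) = 6 - 2*c/(c + q))
g(a, h) = -2 - h - h**2 (g(a, h) = -2 - (h*h + h) = -2 - (h**2 + h) = -2 - (h + h**2) = -2 + (-h - h**2) = -2 - h - h**2)
(V(-2, 5)*4)*g(0, 2) = ((2*(2*(-2) + 3*5)/(-2 + 5))*4)*(-2 - 1*2 - 1*2**2) = ((2*(-4 + 15)/3)*4)*(-2 - 2 - 1*4) = ((2*(1/3)*11)*4)*(-2 - 2 - 4) = ((22/3)*4)*(-8) = (88/3)*(-8) = -704/3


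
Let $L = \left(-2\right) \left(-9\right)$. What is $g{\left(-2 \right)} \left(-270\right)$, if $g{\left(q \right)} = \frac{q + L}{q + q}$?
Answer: $1080$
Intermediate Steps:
$L = 18$
$g{\left(q \right)} = \frac{18 + q}{2 q}$ ($g{\left(q \right)} = \frac{q + 18}{q + q} = \frac{18 + q}{2 q}$)
$g{\left(-2 \right)} \left(-270\right) = \frac{18 - 2}{2 \left(-2\right)} \left(-270\right) = \frac{1}{2} \left(- \frac{1}{2}\right) 16 \left(-270\right) = \left(-4\right) \left(-270\right) = 1080$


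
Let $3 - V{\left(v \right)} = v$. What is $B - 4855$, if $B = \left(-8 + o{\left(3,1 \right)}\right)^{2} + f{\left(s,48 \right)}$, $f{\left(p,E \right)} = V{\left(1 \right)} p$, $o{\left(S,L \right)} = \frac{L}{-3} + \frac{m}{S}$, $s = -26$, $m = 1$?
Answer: $-4843$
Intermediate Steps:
$o{\left(S,L \right)} = \frac{1}{S} - \frac{L}{3}$ ($o{\left(S,L \right)} = \frac{L}{-3} + 1 \frac{1}{S} = L \left(- \frac{1}{3}\right) + \frac{1}{S} = - \frac{L}{3} + \frac{1}{S} = \frac{1}{S} - \frac{L}{3}$)
$V{\left(v \right)} = 3 - v$
$f{\left(p,E \right)} = 2 p$ ($f{\left(p,E \right)} = \left(3 - 1\right) p = 2 p$)
$B = 12$ ($B = \left(-8 + \left(\frac{1}{3} - \frac{1}{3}\right)\right)^{2} + 2 \left(-26\right) = \left(-8 + \left(\frac{1}{3} - \frac{1}{3}\right)\right)^{2} - 52 = \left(-8 + 0\right)^{2} - 52 = \left(-8\right)^{2} - 52 = 64 - 52 = 12$)
$B - 4855 = 12 - 4855 = -4843$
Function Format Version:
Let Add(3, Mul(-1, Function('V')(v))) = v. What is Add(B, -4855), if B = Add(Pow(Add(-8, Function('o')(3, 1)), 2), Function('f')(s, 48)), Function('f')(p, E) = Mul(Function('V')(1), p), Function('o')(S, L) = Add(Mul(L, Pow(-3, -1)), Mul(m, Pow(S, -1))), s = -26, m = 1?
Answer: -4843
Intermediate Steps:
Function('o')(S, L) = Add(Pow(S, -1), Mul(Rational(-1, 3), L)) (Function('o')(S, L) = Add(Mul(L, Pow(-3, -1)), Mul(1, Pow(S, -1))) = Add(Mul(L, Rational(-1, 3)), Pow(S, -1)) = Add(Mul(Rational(-1, 3), L), Pow(S, -1)) = Add(Pow(S, -1), Mul(Rational(-1, 3), L)))
Function('V')(v) = Add(3, Mul(-1, v))
Function('f')(p, E) = Mul(2, p) (Function('f')(p, E) = Mul(Add(3, Mul(-1, 1)), p) = Mul(Add(3, -1), p) = Mul(2, p))
B = 12 (B = Add(Pow(Add(-8, Add(Pow(3, -1), Mul(Rational(-1, 3), 1))), 2), Mul(2, -26)) = Add(Pow(Add(-8, Add(Rational(1, 3), Rational(-1, 3))), 2), -52) = Add(Pow(Add(-8, 0), 2), -52) = Add(Pow(-8, 2), -52) = Add(64, -52) = 12)
Add(B, -4855) = Add(12, -4855) = -4843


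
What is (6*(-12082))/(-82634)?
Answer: 36246/41317 ≈ 0.87727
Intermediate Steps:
(6*(-12082))/(-82634) = -72492*(-1/82634) = 36246/41317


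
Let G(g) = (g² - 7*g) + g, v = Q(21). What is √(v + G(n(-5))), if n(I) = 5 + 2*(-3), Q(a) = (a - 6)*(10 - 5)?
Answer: √82 ≈ 9.0554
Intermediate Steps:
Q(a) = -30 + 5*a (Q(a) = (-6 + a)*5 = -30 + 5*a)
v = 75 (v = -30 + 5*21 = -30 + 105 = 75)
n(I) = -1 (n(I) = 5 - 6 = -1)
G(g) = g² - 6*g
√(v + G(n(-5))) = √(75 - (-6 - 1)) = √(75 - 1*(-7)) = √(75 + 7) = √82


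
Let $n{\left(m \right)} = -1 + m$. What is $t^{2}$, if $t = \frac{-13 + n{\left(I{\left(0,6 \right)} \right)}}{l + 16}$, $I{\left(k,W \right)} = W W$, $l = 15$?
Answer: $\frac{484}{961} \approx 0.50364$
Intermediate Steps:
$I{\left(k,W \right)} = W^{2}$
$t = \frac{22}{31}$ ($t = \frac{-13 - \left(1 - 6^{2}\right)}{15 + 16} = \frac{-13 + \left(-1 + 36\right)}{31} = \left(-13 + 35\right) \frac{1}{31} = 22 \cdot \frac{1}{31} = \frac{22}{31} \approx 0.70968$)
$t^{2} = \left(\frac{22}{31}\right)^{2} = \frac{484}{961}$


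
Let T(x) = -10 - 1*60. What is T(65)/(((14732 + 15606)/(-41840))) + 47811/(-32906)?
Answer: 6780328763/71307302 ≈ 95.086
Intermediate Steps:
T(x) = -70 (T(x) = -10 - 60 = -70)
T(65)/(((14732 + 15606)/(-41840))) + 47811/(-32906) = -70*(-41840/(14732 + 15606)) + 47811/(-32906) = -70/(30338*(-1/41840)) + 47811*(-1/32906) = -70/(-15169/20920) - 47811/32906 = -70*(-20920/15169) - 47811/32906 = 209200/2167 - 47811/32906 = 6780328763/71307302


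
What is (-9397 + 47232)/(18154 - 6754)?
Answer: 7567/2280 ≈ 3.3189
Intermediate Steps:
(-9397 + 47232)/(18154 - 6754) = 37835/11400 = 37835*(1/11400) = 7567/2280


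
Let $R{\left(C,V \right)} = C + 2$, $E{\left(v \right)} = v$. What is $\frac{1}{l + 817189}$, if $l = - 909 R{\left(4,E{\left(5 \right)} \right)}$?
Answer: $\frac{1}{811735} \approx 1.2319 \cdot 10^{-6}$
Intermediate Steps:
$R{\left(C,V \right)} = 2 + C$
$l = -5454$ ($l = - 909 \left(2 + 4\right) = \left(-909\right) 6 = -5454$)
$\frac{1}{l + 817189} = \frac{1}{-5454 + 817189} = \frac{1}{811735}$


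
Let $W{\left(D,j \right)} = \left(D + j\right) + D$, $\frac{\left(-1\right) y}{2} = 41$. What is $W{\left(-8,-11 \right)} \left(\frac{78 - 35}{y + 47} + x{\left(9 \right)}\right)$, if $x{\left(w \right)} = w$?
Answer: $- \frac{7344}{35} \approx -209.83$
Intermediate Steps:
$y = -82$ ($y = \left(-2\right) 41 = -82$)
$W{\left(D,j \right)} = j + 2 D$
$W{\left(-8,-11 \right)} \left(\frac{78 - 35}{y + 47} + x{\left(9 \right)}\right) = \left(-11 + 2 \left(-8\right)\right) \left(\frac{78 - 35}{-82 + 47} + 9\right) = \left(-11 - 16\right) \left(\frac{43}{-35} + 9\right) = - 27 \left(43 \left(- \frac{1}{35}\right) + 9\right) = - 27 \left(- \frac{43}{35} + 9\right) = \left(-27\right) \frac{272}{35} = - \frac{7344}{35}$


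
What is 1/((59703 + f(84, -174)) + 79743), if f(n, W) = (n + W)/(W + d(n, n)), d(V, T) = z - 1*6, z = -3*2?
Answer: 31/4322841 ≈ 7.1712e-6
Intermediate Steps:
z = -6
d(V, T) = -12 (d(V, T) = -6 - 1*6 = -6 - 6 = -12)
f(n, W) = (W + n)/(-12 + W) (f(n, W) = (n + W)/(W - 12) = (W + n)/(-12 + W))
1/((59703 + f(84, -174)) + 79743) = 1/((59703 + (-174 + 84)/(-12 - 174)) + 79743) = 1/((59703 - 90/(-186)) + 79743) = 1/((59703 - 1/186*(-90)) + 79743) = 1/((59703 + 15/31) + 79743) = 1/(1850808/31 + 79743) = 1/(4322841/31) = 31/4322841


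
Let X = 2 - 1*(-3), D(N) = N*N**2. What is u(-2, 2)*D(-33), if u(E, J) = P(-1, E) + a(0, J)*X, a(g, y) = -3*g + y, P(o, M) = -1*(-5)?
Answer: -539055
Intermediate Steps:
P(o, M) = 5
a(g, y) = y - 3*g
D(N) = N**3
X = 5 (X = 2 + 3 = 5)
u(E, J) = 5 + 5*J (u(E, J) = 5 + (J - 3*0)*5 = 5 + (J + 0)*5 = 5 + J*5 = 5 + 5*J)
u(-2, 2)*D(-33) = (5 + 5*2)*(-33)**3 = (5 + 10)*(-35937) = 15*(-35937) = -539055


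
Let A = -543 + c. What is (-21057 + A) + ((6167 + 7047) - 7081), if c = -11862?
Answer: -27329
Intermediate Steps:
A = -12405 (A = -543 - 11862 = -12405)
(-21057 + A) + ((6167 + 7047) - 7081) = (-21057 - 12405) + ((6167 + 7047) - 7081) = -33462 + (13214 - 7081) = -33462 + 6133 = -27329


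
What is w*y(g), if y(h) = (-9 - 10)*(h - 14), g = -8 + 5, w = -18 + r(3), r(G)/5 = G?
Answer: -969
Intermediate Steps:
r(G) = 5*G
w = -3 (w = -18 + 5*3 = -18 + 15 = -3)
g = -3
y(h) = 266 - 19*h (y(h) = -19*(-14 + h) = 266 - 19*h)
w*y(g) = -3*(266 - 19*(-3)) = -3*(266 + 57) = -3*323 = -969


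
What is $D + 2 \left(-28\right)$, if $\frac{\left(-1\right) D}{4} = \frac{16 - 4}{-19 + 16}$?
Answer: $-40$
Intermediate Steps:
$D = 16$ ($D = - 4 \frac{16 - 4}{-19 + 16} = - 4 \frac{12}{-3} = - 4 \cdot 12 \left(- \frac{1}{3}\right) = \left(-4\right) \left(-4\right) = 16$)
$D + 2 \left(-28\right) = 16 + 2 \left(-28\right) = 16 - 56 = -40$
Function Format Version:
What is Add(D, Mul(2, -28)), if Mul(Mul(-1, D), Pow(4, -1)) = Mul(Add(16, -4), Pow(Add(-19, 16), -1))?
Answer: -40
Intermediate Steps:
D = 16 (D = Mul(-4, Mul(Add(16, -4), Pow(Add(-19, 16), -1))) = Mul(-4, Mul(12, Pow(-3, -1))) = Mul(-4, Mul(12, Rational(-1, 3))) = Mul(-4, -4) = 16)
Add(D, Mul(2, -28)) = Add(16, Mul(2, -28)) = Add(16, -56) = -40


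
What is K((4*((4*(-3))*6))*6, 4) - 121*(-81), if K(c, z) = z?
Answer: 9805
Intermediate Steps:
K((4*((4*(-3))*6))*6, 4) - 121*(-81) = 4 - 121*(-81) = 4 + 9801 = 9805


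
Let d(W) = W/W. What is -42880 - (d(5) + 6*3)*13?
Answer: -43127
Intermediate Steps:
d(W) = 1
-42880 - (d(5) + 6*3)*13 = -42880 - (1 + 6*3)*13 = -42880 - (1 + 18)*13 = -42880 - 19*13 = -42880 - 1*247 = -42880 - 247 = -43127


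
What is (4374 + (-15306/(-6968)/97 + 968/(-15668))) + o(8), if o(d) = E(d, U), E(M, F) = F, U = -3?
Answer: 5786025856621/1323742316 ≈ 4371.0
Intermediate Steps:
o(d) = -3
(4374 + (-15306/(-6968)/97 + 968/(-15668))) + o(8) = (4374 + (-15306/(-6968)/97 + 968/(-15668))) - 3 = (4374 + (-15306*(-1/6968)*(1/97) + 968*(-1/15668))) - 3 = (4374 + ((7653/3484)*(1/97) - 242/3917)) - 3 = (4374 + (7653/337948 - 242/3917)) - 3 = (4374 - 51806615/1323742316) - 3 = 5789997083569/1323742316 - 3 = 5786025856621/1323742316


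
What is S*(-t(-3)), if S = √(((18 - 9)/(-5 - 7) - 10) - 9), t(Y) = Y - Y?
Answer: 0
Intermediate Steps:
t(Y) = 0
S = I*√79/2 (S = √((9/(-12) - 10) - 9) = √((9*(-1/12) - 10) - 9) = √((-¾ - 10) - 9) = √(-43/4 - 9) = √(-79/4) = I*√79/2 ≈ 4.4441*I)
S*(-t(-3)) = (I*√79/2)*(-1*0) = (I*√79/2)*0 = 0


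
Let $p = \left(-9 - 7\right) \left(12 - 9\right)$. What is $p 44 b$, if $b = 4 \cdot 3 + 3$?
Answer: $-31680$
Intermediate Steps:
$b = 15$ ($b = 12 + 3 = 15$)
$p = -48$ ($p = \left(-16\right) 3 = -48$)
$p 44 b = \left(-48\right) 44 \cdot 15 = \left(-2112\right) 15 = -31680$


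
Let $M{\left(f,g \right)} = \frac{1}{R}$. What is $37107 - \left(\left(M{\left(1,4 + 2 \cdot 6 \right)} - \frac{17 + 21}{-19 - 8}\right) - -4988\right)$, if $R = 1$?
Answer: $\frac{867148}{27} \approx 32117.0$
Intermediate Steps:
$M{\left(f,g \right)} = 1$ ($M{\left(f,g \right)} = 1^{-1} = 1$)
$37107 - \left(\left(M{\left(1,4 + 2 \cdot 6 \right)} - \frac{17 + 21}{-19 - 8}\right) - -4988\right) = 37107 - \left(\left(1 - \frac{17 + 21}{-19 - 8}\right) - -4988\right) = 37107 - \left(\left(1 - \frac{38}{-27}\right) + 4988\right) = 37107 - \left(\left(1 - 38 \left(- \frac{1}{27}\right)\right) + 4988\right) = 37107 - \left(\left(1 - - \frac{38}{27}\right) + 4988\right) = 37107 - \left(\left(1 + \frac{38}{27}\right) + 4988\right) = 37107 - \left(\frac{65}{27} + 4988\right) = 37107 - \frac{134741}{27} = \frac{867148}{27}$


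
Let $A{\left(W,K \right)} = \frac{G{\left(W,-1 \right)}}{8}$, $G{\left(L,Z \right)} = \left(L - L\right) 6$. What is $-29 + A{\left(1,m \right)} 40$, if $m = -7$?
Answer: $-29$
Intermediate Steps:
$G{\left(L,Z \right)} = 0$ ($G{\left(L,Z \right)} = 0 \cdot 6 = 0$)
$A{\left(W,K \right)} = 0$ ($A{\left(W,K \right)} = \frac{0}{8} = 0 \cdot \frac{1}{8} = 0$)
$-29 + A{\left(1,m \right)} 40 = -29 + 0 \cdot 40 = -29 + 0 = -29$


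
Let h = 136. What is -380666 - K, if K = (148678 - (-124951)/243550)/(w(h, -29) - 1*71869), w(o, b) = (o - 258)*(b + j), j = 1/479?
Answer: -3034482581054848671/7971554922050 ≈ -3.8066e+5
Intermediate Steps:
j = 1/479 ≈ 0.0020877
w(o, b) = (-258 + o)*(1/479 + b) (w(o, b) = (o - 258)*(b + 1/479) = (-258 + o)*(1/479 + b))
K = -17344902236629/7971554922050 (K = (148678 - (-124951)/243550)/((-258/479 - 258*(-29) + (1/479)*136 - 29*136) - 1*71869) = (148678 - (-124951)/243550)/((-258/479 + 7482 + 136/479 - 3944) - 71869) = (148678 - 1*(-124951/243550))/(1694580/479 - 71869) = (148678 + 124951/243550)/(-32730671/479) = (36210651851/243550)*(-479/32730671) = -17344902236629/7971554922050 ≈ -2.1758)
-380666 - K = -380666 - 1*(-17344902236629/7971554922050) = -380666 + 17344902236629/7971554922050 = -3034482581054848671/7971554922050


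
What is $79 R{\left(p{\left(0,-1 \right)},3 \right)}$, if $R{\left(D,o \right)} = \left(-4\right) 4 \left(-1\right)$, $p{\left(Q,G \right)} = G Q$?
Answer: $1264$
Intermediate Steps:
$R{\left(D,o \right)} = 16$ ($R{\left(D,o \right)} = \left(-16\right) \left(-1\right) = 16$)
$79 R{\left(p{\left(0,-1 \right)},3 \right)} = 79 \cdot 16 = 1264$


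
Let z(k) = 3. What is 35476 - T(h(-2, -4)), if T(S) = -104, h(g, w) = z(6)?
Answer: 35580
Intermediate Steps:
h(g, w) = 3
35476 - T(h(-2, -4)) = 35476 - 1*(-104) = 35476 + 104 = 35580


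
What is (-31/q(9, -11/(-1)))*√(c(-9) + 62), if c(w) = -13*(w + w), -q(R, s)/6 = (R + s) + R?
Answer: 31*√74/87 ≈ 3.0652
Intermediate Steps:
q(R, s) = -12*R - 6*s (q(R, s) = -6*((R + s) + R) = -6*(s + 2*R) = -12*R - 6*s)
c(w) = -26*w
(-31/q(9, -11/(-1)))*√(c(-9) + 62) = (-31/(-12*9 - (-66)/(-1)))*√(-26*(-9) + 62) = (-31/(-108 - (-66)*(-1)))*√(234 + 62) = (-31/(-108 - 6*11))*√296 = (-31/(-108 - 66))*(2*√74) = (-31/(-174))*(2*√74) = (-31*(-1/174))*(2*√74) = 31*(2*√74)/174 = 31*√74/87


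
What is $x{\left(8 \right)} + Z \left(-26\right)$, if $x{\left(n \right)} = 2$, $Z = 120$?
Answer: $-3118$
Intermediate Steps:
$x{\left(8 \right)} + Z \left(-26\right) = 2 + 120 \left(-26\right) = 2 - 3120 = -3118$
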